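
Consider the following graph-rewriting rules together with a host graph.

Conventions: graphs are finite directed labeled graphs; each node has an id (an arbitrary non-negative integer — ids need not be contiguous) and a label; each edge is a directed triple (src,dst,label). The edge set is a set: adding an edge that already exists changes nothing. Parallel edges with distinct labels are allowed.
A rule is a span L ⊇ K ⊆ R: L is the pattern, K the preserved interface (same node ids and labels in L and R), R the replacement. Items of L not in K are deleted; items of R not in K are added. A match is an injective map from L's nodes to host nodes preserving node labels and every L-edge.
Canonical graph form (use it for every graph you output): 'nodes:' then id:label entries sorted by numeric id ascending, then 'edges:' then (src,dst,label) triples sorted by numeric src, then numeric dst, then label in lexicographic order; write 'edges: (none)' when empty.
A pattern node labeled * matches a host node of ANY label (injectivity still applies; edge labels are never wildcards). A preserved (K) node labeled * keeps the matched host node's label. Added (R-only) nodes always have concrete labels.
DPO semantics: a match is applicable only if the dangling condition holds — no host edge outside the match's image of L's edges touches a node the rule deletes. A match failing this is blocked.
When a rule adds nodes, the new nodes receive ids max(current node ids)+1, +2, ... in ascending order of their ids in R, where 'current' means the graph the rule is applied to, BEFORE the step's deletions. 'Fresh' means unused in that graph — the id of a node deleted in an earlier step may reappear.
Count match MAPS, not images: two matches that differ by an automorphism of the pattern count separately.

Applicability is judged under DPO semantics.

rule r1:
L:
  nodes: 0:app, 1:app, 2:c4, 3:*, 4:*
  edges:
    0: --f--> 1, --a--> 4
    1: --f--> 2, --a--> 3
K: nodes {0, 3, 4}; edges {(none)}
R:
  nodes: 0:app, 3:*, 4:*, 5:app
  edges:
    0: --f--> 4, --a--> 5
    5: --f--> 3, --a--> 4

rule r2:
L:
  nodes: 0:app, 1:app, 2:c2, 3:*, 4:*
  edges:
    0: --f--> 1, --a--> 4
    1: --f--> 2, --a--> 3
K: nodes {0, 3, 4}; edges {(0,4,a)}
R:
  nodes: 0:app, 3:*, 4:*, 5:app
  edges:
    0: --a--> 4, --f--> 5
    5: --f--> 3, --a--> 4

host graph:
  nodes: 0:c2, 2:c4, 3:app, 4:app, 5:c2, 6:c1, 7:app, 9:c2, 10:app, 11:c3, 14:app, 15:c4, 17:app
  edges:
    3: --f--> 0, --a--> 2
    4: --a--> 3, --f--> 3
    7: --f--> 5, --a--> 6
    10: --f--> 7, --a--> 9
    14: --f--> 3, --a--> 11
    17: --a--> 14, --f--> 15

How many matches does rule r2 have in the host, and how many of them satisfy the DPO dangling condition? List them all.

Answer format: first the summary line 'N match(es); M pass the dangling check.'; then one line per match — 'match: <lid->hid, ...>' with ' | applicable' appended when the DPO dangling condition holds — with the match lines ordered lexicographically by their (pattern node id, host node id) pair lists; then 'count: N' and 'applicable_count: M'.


2 match(es); 1 pass the dangling check.
match: 0->10, 1->7, 2->5, 3->6, 4->9 | applicable
match: 0->14, 1->3, 2->0, 3->2, 4->11
count: 2
applicable_count: 1


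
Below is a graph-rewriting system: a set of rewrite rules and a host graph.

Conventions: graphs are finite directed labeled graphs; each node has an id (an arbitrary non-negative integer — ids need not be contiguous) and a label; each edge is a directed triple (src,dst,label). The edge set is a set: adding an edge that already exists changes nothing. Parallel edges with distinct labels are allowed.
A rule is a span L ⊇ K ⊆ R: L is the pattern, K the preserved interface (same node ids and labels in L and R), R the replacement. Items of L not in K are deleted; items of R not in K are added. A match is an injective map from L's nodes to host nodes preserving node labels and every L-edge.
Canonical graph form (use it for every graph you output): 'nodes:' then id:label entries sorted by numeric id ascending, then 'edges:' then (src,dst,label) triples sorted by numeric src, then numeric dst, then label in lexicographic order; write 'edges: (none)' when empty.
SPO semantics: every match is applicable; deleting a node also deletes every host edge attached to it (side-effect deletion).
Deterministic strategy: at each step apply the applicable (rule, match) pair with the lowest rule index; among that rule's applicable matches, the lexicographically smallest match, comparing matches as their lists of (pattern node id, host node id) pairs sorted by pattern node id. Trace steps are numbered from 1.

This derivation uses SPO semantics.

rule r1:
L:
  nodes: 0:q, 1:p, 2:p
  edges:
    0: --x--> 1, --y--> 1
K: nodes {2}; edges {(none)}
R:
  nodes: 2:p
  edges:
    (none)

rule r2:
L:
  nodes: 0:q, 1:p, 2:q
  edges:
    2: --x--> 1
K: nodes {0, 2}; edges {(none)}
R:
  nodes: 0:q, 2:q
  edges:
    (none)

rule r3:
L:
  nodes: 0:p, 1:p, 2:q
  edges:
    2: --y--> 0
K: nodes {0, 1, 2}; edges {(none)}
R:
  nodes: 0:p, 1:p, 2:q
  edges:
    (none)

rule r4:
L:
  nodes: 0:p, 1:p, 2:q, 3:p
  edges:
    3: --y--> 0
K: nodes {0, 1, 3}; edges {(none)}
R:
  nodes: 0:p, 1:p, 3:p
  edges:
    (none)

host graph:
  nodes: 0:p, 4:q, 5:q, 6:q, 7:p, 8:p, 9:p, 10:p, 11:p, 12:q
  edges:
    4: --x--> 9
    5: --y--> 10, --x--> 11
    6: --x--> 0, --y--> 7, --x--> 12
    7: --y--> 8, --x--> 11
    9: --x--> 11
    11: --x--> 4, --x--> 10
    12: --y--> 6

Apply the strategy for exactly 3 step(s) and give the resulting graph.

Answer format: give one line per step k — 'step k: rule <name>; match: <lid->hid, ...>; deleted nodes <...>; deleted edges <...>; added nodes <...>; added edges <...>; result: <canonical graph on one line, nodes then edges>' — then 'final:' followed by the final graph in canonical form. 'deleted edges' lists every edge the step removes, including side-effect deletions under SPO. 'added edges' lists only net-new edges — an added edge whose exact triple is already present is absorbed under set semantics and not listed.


step 1: rule r2; match: 0->4, 1->0, 2->6; deleted nodes 0; deleted edges (6,0,x); added nodes (none); added edges (none); result: nodes: 4:q, 5:q, 6:q, 7:p, 8:p, 9:p, 10:p, 11:p, 12:q edges: (4,9,x); (5,10,y); (5,11,x); (6,7,y); (6,12,x); (7,8,y); (7,11,x); (9,11,x); (11,4,x); (11,10,x); (12,6,y)
step 2: rule r2; match: 0->4, 1->11, 2->5; deleted nodes 11; deleted edges (5,11,x); (7,11,x); (9,11,x); (11,4,x); (11,10,x); added nodes (none); added edges (none); result: nodes: 4:q, 5:q, 6:q, 7:p, 8:p, 9:p, 10:p, 12:q edges: (4,9,x); (5,10,y); (6,7,y); (6,12,x); (7,8,y); (12,6,y)
step 3: rule r2; match: 0->5, 1->9, 2->4; deleted nodes 9; deleted edges (4,9,x); added nodes (none); added edges (none); result: nodes: 4:q, 5:q, 6:q, 7:p, 8:p, 10:p, 12:q edges: (5,10,y); (6,7,y); (6,12,x); (7,8,y); (12,6,y)
final:
nodes: 4:q, 5:q, 6:q, 7:p, 8:p, 10:p, 12:q
edges: (5,10,y); (6,7,y); (6,12,x); (7,8,y); (12,6,y)


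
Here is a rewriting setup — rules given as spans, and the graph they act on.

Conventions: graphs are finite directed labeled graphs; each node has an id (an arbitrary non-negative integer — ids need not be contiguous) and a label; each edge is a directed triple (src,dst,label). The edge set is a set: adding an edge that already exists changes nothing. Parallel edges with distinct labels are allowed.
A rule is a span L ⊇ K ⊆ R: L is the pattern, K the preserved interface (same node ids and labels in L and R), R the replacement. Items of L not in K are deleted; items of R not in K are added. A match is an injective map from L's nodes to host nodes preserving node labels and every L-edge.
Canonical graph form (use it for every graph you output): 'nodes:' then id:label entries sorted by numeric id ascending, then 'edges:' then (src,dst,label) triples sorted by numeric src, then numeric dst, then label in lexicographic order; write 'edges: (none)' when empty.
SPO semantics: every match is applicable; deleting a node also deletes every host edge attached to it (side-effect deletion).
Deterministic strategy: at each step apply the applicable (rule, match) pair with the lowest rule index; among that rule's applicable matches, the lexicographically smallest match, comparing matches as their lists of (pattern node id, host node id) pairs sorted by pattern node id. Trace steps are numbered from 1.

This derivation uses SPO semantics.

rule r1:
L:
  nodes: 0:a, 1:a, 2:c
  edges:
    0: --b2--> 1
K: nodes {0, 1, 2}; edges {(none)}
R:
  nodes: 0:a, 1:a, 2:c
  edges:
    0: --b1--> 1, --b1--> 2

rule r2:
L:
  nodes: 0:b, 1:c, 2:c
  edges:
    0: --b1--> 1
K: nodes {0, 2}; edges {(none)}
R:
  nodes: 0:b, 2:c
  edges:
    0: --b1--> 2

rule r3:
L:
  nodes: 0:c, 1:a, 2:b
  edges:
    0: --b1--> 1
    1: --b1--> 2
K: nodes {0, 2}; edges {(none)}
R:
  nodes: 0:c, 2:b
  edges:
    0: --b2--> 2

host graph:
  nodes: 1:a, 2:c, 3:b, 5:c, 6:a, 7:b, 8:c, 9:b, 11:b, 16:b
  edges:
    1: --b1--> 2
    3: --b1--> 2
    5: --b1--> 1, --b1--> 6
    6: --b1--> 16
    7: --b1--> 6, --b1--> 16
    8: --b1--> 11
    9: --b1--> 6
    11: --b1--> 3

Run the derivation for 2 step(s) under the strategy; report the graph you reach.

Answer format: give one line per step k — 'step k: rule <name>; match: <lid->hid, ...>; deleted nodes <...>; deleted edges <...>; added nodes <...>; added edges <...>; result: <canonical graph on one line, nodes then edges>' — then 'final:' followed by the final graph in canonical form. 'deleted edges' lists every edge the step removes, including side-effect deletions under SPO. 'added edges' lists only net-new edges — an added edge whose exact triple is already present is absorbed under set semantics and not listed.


step 1: rule r2; match: 0->3, 1->2, 2->5; deleted nodes 2; deleted edges (1,2,b1); (3,2,b1); added nodes (none); added edges (3,5,b1); result: nodes: 1:a, 3:b, 5:c, 6:a, 7:b, 8:c, 9:b, 11:b, 16:b edges: (3,5,b1); (5,1,b1); (5,6,b1); (6,16,b1); (7,6,b1); (7,16,b1); (8,11,b1); (9,6,b1); (11,3,b1)
step 2: rule r2; match: 0->3, 1->5, 2->8; deleted nodes 5; deleted edges (3,5,b1); (5,1,b1); (5,6,b1); added nodes (none); added edges (3,8,b1); result: nodes: 1:a, 3:b, 6:a, 7:b, 8:c, 9:b, 11:b, 16:b edges: (3,8,b1); (6,16,b1); (7,6,b1); (7,16,b1); (8,11,b1); (9,6,b1); (11,3,b1)
final:
nodes: 1:a, 3:b, 6:a, 7:b, 8:c, 9:b, 11:b, 16:b
edges: (3,8,b1); (6,16,b1); (7,6,b1); (7,16,b1); (8,11,b1); (9,6,b1); (11,3,b1)


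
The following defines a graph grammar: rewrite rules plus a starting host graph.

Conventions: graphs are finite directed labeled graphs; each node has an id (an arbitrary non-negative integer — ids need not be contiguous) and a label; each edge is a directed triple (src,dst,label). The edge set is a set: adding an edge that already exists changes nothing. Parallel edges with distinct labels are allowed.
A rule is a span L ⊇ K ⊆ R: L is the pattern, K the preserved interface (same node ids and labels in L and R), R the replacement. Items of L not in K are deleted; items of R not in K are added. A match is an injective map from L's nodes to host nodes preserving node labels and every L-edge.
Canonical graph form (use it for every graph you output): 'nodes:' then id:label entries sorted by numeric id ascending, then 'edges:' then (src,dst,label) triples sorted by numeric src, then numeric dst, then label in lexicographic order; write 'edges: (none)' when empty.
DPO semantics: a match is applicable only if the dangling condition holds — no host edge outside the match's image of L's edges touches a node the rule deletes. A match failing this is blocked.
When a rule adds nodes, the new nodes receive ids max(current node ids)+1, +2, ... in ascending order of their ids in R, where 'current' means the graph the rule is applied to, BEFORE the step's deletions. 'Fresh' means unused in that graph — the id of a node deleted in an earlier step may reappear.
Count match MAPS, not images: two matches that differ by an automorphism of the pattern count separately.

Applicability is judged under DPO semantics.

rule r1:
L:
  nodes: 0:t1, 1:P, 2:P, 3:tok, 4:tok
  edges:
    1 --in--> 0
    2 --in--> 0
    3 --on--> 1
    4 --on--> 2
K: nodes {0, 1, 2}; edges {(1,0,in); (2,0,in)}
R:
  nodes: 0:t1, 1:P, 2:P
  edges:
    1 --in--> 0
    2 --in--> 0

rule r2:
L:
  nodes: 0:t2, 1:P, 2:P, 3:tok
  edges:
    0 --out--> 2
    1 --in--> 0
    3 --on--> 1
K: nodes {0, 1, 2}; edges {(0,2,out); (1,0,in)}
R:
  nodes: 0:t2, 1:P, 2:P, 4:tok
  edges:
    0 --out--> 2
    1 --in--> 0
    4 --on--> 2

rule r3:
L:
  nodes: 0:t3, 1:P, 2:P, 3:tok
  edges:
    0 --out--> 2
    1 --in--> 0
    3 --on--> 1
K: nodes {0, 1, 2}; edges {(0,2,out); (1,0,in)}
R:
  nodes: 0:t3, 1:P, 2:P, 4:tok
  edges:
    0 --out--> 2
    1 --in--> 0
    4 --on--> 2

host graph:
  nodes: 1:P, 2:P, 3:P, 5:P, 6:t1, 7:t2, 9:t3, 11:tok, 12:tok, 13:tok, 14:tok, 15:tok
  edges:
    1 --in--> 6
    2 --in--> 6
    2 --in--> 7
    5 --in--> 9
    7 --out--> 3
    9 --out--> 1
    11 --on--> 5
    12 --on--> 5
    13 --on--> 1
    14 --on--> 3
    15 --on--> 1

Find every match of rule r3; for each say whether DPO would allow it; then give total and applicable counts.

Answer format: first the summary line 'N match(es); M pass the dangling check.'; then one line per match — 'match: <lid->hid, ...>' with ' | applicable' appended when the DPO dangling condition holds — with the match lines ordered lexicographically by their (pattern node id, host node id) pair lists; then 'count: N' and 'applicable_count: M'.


2 match(es); 2 pass the dangling check.
match: 0->9, 1->5, 2->1, 3->11 | applicable
match: 0->9, 1->5, 2->1, 3->12 | applicable
count: 2
applicable_count: 2


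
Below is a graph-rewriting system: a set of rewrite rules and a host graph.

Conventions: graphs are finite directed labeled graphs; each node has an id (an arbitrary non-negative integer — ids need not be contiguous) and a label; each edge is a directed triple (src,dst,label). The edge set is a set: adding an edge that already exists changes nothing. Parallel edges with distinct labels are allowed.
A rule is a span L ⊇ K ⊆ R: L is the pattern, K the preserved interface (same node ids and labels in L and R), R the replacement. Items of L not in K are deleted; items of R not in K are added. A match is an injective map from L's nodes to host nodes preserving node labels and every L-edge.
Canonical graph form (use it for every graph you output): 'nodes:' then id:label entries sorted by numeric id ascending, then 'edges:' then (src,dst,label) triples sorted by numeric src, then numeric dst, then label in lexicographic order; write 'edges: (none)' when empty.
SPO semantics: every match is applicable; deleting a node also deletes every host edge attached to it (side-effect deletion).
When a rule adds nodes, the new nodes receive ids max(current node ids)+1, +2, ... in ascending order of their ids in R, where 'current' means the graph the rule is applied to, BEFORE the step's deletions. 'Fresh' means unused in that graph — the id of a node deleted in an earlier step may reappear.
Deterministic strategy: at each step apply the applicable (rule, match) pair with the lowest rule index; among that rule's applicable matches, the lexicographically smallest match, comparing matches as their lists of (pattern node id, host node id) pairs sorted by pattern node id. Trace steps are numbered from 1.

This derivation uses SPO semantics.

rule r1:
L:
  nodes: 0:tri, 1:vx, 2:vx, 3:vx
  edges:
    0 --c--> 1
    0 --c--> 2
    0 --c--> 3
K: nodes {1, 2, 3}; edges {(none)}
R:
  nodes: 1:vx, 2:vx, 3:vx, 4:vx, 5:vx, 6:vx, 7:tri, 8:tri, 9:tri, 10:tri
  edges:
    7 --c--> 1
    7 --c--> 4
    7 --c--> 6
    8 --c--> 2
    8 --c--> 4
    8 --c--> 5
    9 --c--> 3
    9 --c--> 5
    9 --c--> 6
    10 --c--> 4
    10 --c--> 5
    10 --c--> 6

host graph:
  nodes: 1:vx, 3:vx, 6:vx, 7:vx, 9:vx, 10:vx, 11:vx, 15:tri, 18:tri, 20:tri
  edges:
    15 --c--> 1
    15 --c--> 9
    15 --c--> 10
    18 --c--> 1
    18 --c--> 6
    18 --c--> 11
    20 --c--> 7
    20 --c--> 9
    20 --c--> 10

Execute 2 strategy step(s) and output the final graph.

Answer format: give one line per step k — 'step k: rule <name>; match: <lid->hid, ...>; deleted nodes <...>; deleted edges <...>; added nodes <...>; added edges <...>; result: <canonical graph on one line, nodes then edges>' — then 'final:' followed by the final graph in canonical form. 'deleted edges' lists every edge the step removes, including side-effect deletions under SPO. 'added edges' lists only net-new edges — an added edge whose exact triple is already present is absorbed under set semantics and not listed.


step 1: rule r1; match: 0->15, 1->1, 2->9, 3->10; deleted nodes 15; deleted edges (15,1,c); (15,9,c); (15,10,c); added nodes 21, 22, 23, 24, 25, 26, 27; added edges (24,1,c); (24,21,c); (24,23,c); (25,9,c); (25,21,c); (25,22,c); (26,10,c); (26,22,c); (26,23,c); (27,21,c); (27,22,c); (27,23,c); result: nodes: 1:vx, 3:vx, 6:vx, 7:vx, 9:vx, 10:vx, 11:vx, 18:tri, 20:tri, 21:vx, 22:vx, 23:vx, 24:tri, 25:tri, 26:tri, 27:tri edges: (18,1,c); (18,6,c); (18,11,c); (20,7,c); (20,9,c); (20,10,c); (24,1,c); (24,21,c); (24,23,c); (25,9,c); (25,21,c); (25,22,c); (26,10,c); (26,22,c); (26,23,c); (27,21,c); (27,22,c); (27,23,c)
step 2: rule r1; match: 0->18, 1->1, 2->6, 3->11; deleted nodes 18; deleted edges (18,1,c); (18,6,c); (18,11,c); added nodes 28, 29, 30, 31, 32, 33, 34; added edges (31,1,c); (31,28,c); (31,30,c); (32,6,c); (32,28,c); (32,29,c); (33,11,c); (33,29,c); (33,30,c); (34,28,c); (34,29,c); (34,30,c); result: nodes: 1:vx, 3:vx, 6:vx, 7:vx, 9:vx, 10:vx, 11:vx, 20:tri, 21:vx, 22:vx, 23:vx, 24:tri, 25:tri, 26:tri, 27:tri, 28:vx, 29:vx, 30:vx, 31:tri, 32:tri, 33:tri, 34:tri edges: (20,7,c); (20,9,c); (20,10,c); (24,1,c); (24,21,c); (24,23,c); (25,9,c); (25,21,c); (25,22,c); (26,10,c); (26,22,c); (26,23,c); (27,21,c); (27,22,c); (27,23,c); (31,1,c); (31,28,c); (31,30,c); (32,6,c); (32,28,c); (32,29,c); (33,11,c); (33,29,c); (33,30,c); (34,28,c); (34,29,c); (34,30,c)
final:
nodes: 1:vx, 3:vx, 6:vx, 7:vx, 9:vx, 10:vx, 11:vx, 20:tri, 21:vx, 22:vx, 23:vx, 24:tri, 25:tri, 26:tri, 27:tri, 28:vx, 29:vx, 30:vx, 31:tri, 32:tri, 33:tri, 34:tri
edges: (20,7,c); (20,9,c); (20,10,c); (24,1,c); (24,21,c); (24,23,c); (25,9,c); (25,21,c); (25,22,c); (26,10,c); (26,22,c); (26,23,c); (27,21,c); (27,22,c); (27,23,c); (31,1,c); (31,28,c); (31,30,c); (32,6,c); (32,28,c); (32,29,c); (33,11,c); (33,29,c); (33,30,c); (34,28,c); (34,29,c); (34,30,c)


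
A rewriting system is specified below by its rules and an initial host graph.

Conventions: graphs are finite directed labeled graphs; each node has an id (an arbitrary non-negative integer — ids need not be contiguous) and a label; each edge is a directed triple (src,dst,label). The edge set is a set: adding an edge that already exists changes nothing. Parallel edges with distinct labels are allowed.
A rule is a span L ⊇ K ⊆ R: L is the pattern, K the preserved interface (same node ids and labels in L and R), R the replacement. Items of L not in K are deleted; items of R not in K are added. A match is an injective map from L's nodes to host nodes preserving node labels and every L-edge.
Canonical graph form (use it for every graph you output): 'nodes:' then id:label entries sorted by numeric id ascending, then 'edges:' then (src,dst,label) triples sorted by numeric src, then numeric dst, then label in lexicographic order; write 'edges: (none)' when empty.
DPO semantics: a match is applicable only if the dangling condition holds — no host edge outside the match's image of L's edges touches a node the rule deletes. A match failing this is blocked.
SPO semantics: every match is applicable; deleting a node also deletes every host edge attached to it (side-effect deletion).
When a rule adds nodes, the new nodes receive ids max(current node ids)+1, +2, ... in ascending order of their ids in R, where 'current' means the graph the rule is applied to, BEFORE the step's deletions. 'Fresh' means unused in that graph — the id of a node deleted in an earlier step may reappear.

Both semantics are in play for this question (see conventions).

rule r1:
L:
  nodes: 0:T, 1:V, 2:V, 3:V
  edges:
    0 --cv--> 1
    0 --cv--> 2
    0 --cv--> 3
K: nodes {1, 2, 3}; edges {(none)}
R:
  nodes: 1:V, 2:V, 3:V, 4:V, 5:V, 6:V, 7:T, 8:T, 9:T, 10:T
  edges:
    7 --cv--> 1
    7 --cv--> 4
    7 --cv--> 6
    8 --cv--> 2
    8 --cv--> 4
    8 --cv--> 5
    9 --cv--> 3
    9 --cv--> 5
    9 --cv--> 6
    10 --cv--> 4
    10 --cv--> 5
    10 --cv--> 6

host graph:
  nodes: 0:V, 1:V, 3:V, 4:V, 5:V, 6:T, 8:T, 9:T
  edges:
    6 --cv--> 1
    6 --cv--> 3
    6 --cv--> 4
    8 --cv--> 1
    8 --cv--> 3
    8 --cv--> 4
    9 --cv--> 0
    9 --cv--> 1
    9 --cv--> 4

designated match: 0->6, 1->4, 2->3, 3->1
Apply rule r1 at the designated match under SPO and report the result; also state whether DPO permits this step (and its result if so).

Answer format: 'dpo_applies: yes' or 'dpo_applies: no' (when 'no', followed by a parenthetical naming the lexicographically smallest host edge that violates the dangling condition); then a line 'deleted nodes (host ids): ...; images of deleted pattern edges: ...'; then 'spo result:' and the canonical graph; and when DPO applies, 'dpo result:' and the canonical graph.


dpo_applies: yes
deleted nodes (host ids): 6; images of deleted pattern edges: (6,1,cv); (6,3,cv); (6,4,cv)
spo result:
nodes: 0:V, 1:V, 3:V, 4:V, 5:V, 8:T, 9:T, 10:V, 11:V, 12:V, 13:T, 14:T, 15:T, 16:T
edges: (8,1,cv); (8,3,cv); (8,4,cv); (9,0,cv); (9,1,cv); (9,4,cv); (13,4,cv); (13,10,cv); (13,12,cv); (14,3,cv); (14,10,cv); (14,11,cv); (15,1,cv); (15,11,cv); (15,12,cv); (16,10,cv); (16,11,cv); (16,12,cv)
dpo result:
nodes: 0:V, 1:V, 3:V, 4:V, 5:V, 8:T, 9:T, 10:V, 11:V, 12:V, 13:T, 14:T, 15:T, 16:T
edges: (8,1,cv); (8,3,cv); (8,4,cv); (9,0,cv); (9,1,cv); (9,4,cv); (13,4,cv); (13,10,cv); (13,12,cv); (14,3,cv); (14,10,cv); (14,11,cv); (15,1,cv); (15,11,cv); (15,12,cv); (16,10,cv); (16,11,cv); (16,12,cv)


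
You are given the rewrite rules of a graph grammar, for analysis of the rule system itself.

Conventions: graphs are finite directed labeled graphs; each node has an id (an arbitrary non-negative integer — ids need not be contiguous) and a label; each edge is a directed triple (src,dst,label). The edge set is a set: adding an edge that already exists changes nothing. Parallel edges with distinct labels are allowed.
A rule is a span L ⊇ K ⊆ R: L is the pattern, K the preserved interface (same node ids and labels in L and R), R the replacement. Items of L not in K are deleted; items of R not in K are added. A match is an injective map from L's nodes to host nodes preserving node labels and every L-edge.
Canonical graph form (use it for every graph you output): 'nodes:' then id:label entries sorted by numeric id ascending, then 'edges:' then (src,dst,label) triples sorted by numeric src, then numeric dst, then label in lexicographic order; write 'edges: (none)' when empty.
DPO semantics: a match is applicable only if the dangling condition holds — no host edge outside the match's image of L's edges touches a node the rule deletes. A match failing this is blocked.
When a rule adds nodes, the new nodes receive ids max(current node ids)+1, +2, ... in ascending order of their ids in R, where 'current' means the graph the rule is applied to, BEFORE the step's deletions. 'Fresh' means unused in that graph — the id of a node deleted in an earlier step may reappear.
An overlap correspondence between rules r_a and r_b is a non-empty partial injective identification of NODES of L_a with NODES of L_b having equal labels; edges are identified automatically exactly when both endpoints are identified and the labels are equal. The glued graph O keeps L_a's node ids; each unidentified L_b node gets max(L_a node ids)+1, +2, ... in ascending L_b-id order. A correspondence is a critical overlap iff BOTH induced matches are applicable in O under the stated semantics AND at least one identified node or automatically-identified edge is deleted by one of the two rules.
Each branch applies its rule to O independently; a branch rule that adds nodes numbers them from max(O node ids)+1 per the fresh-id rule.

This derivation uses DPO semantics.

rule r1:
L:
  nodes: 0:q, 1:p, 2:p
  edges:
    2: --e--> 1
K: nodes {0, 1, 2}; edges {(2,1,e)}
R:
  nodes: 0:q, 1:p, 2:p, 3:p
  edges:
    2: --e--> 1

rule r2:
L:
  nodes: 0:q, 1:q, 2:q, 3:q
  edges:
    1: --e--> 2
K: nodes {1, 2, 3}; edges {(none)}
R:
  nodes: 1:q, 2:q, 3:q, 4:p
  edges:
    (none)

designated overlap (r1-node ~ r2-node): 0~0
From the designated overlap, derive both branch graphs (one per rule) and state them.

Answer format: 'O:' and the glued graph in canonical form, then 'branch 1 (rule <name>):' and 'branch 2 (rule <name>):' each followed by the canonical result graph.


O:
nodes: 0:q, 1:p, 2:p, 3:q, 4:q, 5:q
edges: (2,1,e); (3,4,e)
branch 1 (rule r1):
nodes: 0:q, 1:p, 2:p, 3:q, 4:q, 5:q, 6:p
edges: (2,1,e); (3,4,e)
branch 2 (rule r2):
nodes: 1:p, 2:p, 3:q, 4:q, 5:q, 6:p
edges: (2,1,e)


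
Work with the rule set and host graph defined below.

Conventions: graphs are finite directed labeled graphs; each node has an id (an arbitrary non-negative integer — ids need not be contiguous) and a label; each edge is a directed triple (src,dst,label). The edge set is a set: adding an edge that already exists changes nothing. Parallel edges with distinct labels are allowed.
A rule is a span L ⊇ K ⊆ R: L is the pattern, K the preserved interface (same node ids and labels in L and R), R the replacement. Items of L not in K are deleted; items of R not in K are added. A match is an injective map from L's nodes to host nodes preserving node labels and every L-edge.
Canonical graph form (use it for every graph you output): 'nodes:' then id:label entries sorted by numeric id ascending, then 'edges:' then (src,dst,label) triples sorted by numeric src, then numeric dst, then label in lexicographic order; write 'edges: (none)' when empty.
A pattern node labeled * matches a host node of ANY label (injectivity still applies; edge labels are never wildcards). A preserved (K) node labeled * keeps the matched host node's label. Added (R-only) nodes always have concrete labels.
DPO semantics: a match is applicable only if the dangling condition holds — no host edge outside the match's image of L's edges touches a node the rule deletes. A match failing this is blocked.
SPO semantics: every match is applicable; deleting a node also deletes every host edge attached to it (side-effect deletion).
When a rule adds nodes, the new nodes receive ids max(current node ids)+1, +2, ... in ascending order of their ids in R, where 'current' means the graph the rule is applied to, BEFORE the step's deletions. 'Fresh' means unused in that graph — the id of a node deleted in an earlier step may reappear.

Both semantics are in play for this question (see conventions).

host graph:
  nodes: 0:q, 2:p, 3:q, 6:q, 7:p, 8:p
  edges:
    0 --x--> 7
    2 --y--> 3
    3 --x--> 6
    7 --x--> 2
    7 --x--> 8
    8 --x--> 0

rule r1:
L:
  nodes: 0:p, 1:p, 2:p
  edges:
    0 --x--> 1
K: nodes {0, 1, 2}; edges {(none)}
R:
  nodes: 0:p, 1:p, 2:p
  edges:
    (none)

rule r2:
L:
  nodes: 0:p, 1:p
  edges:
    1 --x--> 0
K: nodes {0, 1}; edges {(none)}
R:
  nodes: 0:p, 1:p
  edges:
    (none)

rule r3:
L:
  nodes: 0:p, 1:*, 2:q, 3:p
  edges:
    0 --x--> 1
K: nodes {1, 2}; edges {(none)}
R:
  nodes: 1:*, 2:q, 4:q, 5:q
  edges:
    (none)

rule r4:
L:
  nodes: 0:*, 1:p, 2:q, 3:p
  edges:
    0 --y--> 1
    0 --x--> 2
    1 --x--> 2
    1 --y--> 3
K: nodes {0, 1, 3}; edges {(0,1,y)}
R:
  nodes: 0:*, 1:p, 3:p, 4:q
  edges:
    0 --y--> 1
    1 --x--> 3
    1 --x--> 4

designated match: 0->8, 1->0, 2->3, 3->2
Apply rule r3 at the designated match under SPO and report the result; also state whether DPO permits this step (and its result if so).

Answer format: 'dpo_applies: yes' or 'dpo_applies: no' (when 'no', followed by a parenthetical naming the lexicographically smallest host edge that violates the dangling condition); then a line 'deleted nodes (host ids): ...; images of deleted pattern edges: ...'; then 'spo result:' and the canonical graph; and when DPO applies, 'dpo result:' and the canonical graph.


dpo_applies: no
(the rule deletes node 2, which keeps host edge (2,3,y) outside the match image — the dangling condition fails, DPO blocks; SPO proceeds and side-deletes such edges)
deleted nodes (host ids): 2, 8; images of deleted pattern edges: (8,0,x)
spo result:
nodes: 0:q, 3:q, 6:q, 7:p, 9:q, 10:q
edges: (0,7,x); (3,6,x)


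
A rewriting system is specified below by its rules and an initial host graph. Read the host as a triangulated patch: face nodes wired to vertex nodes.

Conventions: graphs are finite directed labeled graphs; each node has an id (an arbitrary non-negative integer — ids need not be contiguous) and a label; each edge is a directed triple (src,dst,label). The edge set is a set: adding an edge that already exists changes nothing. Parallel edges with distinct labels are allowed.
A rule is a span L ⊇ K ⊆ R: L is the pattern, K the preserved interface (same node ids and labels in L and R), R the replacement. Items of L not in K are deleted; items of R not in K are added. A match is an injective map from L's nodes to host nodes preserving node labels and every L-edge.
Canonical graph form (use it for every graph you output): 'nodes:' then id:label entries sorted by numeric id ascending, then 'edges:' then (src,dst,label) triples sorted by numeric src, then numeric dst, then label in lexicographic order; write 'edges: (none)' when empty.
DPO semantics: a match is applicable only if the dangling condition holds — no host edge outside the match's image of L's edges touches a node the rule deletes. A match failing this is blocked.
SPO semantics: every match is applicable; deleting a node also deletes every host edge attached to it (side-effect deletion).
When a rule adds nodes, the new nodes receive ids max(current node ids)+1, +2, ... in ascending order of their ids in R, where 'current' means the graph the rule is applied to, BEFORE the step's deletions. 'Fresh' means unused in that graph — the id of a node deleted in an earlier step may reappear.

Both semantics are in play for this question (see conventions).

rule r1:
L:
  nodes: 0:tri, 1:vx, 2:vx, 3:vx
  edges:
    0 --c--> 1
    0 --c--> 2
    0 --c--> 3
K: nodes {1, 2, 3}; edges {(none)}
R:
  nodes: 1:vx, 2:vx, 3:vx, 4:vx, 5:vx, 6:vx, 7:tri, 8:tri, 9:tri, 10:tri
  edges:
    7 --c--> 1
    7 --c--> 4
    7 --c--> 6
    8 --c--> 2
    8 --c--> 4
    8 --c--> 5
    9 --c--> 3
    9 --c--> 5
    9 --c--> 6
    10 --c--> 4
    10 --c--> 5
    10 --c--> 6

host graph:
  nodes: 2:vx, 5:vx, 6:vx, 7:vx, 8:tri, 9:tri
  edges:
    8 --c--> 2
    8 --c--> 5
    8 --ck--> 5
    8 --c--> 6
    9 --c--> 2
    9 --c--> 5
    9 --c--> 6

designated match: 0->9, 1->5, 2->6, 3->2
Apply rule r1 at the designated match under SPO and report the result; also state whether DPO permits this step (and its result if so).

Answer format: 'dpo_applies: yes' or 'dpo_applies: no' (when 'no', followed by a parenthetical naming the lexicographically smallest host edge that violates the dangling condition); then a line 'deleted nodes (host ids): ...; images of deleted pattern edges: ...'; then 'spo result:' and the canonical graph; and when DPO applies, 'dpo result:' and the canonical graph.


dpo_applies: yes
deleted nodes (host ids): 9; images of deleted pattern edges: (9,2,c); (9,5,c); (9,6,c)
spo result:
nodes: 2:vx, 5:vx, 6:vx, 7:vx, 8:tri, 10:vx, 11:vx, 12:vx, 13:tri, 14:tri, 15:tri, 16:tri
edges: (8,2,c); (8,5,c); (8,5,ck); (8,6,c); (13,5,c); (13,10,c); (13,12,c); (14,6,c); (14,10,c); (14,11,c); (15,2,c); (15,11,c); (15,12,c); (16,10,c); (16,11,c); (16,12,c)
dpo result:
nodes: 2:vx, 5:vx, 6:vx, 7:vx, 8:tri, 10:vx, 11:vx, 12:vx, 13:tri, 14:tri, 15:tri, 16:tri
edges: (8,2,c); (8,5,c); (8,5,ck); (8,6,c); (13,5,c); (13,10,c); (13,12,c); (14,6,c); (14,10,c); (14,11,c); (15,2,c); (15,11,c); (15,12,c); (16,10,c); (16,11,c); (16,12,c)


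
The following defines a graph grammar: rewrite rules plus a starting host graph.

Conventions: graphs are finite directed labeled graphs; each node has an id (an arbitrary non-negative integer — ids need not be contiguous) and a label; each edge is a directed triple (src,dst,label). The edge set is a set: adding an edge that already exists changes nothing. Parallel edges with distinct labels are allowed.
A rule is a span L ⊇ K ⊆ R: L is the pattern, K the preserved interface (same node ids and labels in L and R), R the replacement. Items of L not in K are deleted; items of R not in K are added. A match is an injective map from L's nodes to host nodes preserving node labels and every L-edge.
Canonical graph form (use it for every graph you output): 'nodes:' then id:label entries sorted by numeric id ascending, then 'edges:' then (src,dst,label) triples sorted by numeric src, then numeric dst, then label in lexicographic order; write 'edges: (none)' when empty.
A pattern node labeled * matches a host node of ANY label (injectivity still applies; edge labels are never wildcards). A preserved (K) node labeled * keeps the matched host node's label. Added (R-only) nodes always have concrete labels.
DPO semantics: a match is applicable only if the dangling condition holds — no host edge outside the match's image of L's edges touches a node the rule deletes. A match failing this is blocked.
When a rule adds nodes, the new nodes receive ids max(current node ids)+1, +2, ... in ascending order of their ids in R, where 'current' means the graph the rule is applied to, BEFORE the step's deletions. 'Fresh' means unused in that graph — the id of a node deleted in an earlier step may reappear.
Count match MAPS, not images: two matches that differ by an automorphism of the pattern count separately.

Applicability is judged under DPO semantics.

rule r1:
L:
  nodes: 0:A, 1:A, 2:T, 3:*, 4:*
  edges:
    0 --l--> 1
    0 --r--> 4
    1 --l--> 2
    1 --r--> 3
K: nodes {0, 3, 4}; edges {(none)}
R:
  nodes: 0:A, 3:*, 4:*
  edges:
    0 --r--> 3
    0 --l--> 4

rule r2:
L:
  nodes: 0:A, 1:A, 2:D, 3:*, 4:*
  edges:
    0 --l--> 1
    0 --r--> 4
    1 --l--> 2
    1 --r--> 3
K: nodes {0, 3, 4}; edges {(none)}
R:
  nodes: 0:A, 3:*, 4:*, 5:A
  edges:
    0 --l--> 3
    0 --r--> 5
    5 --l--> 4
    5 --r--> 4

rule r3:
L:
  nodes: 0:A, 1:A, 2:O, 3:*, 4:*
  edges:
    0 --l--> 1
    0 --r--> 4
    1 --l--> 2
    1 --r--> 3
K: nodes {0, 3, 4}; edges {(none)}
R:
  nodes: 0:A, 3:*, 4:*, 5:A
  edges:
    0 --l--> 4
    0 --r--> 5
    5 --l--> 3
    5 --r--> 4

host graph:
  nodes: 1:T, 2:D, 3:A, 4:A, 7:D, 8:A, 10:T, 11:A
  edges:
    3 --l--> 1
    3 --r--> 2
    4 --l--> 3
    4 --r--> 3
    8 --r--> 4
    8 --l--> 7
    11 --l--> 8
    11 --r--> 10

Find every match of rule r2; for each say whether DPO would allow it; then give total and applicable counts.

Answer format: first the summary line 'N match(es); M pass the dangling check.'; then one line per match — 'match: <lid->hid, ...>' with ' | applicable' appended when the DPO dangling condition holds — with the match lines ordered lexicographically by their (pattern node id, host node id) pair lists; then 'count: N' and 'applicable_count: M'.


1 match(es); 1 pass the dangling check.
match: 0->11, 1->8, 2->7, 3->4, 4->10 | applicable
count: 1
applicable_count: 1


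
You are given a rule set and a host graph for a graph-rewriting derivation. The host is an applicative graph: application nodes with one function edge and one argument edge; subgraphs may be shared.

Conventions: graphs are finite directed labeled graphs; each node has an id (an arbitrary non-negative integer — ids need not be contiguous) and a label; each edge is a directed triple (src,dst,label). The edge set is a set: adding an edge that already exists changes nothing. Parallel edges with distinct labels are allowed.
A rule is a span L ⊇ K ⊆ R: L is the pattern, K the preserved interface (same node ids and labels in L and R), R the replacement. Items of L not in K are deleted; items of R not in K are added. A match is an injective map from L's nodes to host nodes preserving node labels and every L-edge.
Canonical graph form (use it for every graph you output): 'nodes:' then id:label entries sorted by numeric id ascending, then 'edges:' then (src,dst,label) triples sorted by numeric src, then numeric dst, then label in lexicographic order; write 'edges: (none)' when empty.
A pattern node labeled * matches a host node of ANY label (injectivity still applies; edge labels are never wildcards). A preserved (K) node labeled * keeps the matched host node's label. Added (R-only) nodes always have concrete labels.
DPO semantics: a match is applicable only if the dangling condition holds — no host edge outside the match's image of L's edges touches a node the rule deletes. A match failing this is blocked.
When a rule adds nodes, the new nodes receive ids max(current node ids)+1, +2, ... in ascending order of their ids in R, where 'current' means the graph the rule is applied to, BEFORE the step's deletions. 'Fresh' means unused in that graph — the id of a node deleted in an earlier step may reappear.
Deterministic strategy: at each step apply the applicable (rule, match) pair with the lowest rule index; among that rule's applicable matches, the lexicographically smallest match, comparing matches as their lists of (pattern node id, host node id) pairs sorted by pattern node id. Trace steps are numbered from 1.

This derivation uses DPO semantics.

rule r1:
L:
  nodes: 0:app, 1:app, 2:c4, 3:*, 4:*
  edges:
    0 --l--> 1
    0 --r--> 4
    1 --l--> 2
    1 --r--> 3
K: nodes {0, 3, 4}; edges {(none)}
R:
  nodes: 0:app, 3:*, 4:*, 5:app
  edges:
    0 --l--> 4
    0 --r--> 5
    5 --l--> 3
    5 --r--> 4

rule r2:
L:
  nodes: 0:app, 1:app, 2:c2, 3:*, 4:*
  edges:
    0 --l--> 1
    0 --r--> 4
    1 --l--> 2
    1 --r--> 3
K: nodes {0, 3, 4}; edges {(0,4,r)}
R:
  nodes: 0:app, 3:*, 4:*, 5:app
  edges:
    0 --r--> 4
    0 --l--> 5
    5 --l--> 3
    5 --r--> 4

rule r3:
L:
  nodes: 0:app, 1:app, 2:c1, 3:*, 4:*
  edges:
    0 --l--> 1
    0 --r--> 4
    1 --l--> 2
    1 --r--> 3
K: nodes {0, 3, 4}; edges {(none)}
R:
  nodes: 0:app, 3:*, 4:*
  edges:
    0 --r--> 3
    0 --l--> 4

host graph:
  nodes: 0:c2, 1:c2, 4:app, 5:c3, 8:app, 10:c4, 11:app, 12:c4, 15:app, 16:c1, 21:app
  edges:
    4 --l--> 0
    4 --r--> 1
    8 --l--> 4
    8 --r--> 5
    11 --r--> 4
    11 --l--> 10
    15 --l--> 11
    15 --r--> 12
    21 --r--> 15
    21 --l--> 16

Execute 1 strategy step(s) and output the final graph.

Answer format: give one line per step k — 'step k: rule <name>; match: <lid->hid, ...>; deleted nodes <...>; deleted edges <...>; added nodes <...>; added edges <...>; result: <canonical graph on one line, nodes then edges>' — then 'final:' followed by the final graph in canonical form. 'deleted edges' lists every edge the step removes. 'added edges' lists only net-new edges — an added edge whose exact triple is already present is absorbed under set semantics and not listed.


step 1: rule r1; match: 0->15, 1->11, 2->10, 3->4, 4->12; deleted nodes 10, 11; deleted edges (11,4,r); (11,10,l); (15,11,l); (15,12,r); added nodes 22; added edges (15,12,l); (15,22,r); (22,4,l); (22,12,r); result: nodes: 0:c2, 1:c2, 4:app, 5:c3, 8:app, 12:c4, 15:app, 16:c1, 21:app, 22:app edges: (4,0,l); (4,1,r); (8,4,l); (8,5,r); (15,12,l); (15,22,r); (21,15,r); (21,16,l); (22,4,l); (22,12,r)
final:
nodes: 0:c2, 1:c2, 4:app, 5:c3, 8:app, 12:c4, 15:app, 16:c1, 21:app, 22:app
edges: (4,0,l); (4,1,r); (8,4,l); (8,5,r); (15,12,l); (15,22,r); (21,15,r); (21,16,l); (22,4,l); (22,12,r)


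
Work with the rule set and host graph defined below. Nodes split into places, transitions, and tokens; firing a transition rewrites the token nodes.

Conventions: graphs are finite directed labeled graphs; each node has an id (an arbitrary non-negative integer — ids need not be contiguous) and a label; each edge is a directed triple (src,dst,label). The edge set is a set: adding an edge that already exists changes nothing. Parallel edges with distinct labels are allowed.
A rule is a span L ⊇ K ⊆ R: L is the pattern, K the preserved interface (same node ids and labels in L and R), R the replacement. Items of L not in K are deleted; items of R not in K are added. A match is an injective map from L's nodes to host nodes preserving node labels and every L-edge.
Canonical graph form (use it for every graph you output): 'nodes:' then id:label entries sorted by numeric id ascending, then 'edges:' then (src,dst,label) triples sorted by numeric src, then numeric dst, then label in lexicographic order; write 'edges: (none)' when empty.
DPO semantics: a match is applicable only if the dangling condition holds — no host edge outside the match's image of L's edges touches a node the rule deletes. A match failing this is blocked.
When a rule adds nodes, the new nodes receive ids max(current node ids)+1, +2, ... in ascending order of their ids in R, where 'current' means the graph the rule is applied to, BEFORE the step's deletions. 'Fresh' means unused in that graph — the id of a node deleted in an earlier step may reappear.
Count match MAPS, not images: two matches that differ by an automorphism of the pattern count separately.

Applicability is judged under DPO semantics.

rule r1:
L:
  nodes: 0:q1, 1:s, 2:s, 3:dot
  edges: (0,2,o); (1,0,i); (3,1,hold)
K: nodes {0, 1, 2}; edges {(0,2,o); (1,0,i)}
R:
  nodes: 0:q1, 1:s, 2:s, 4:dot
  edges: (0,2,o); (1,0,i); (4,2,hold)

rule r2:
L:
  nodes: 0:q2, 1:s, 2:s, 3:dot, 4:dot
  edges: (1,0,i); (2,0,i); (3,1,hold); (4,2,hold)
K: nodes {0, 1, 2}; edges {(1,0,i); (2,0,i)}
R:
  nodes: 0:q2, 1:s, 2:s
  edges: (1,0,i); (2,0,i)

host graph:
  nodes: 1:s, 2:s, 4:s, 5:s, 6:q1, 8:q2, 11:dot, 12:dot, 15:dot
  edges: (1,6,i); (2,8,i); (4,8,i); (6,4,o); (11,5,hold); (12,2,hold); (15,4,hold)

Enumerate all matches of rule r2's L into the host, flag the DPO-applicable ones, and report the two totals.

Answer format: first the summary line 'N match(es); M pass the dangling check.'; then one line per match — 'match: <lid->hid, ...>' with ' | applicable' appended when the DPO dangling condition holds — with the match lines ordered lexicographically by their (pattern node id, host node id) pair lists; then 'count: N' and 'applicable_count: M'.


2 match(es); 2 pass the dangling check.
match: 0->8, 1->2, 2->4, 3->12, 4->15 | applicable
match: 0->8, 1->4, 2->2, 3->15, 4->12 | applicable
count: 2
applicable_count: 2
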